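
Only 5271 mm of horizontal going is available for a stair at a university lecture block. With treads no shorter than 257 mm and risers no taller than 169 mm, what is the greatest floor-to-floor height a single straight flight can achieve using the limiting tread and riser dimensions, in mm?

3549 mm

5271 / 257 = 20.51, so 20 treads fit.
Risers = treads + 1 = 21.
Maximum height = 21 × 169 = 3549 mm.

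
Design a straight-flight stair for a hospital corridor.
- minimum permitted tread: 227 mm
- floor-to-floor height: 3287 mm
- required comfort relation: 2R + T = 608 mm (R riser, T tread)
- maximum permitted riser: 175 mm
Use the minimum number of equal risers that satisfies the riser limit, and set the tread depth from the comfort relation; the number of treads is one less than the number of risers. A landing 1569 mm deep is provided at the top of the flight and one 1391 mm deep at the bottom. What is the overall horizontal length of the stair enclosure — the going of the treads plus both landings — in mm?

7676 mm

⌈3287/175⌉ = 19 risers.
Each riser is 3287/19 = 173 mm (≤ 175 mm).
Tread T = 608 − 2 × 173 = 262 mm (≥ 227 mm).
Going = (19 − 1) × 262 = 4716 mm.
Enclosure = 4716 + 1569 + 1391 = 7676 mm.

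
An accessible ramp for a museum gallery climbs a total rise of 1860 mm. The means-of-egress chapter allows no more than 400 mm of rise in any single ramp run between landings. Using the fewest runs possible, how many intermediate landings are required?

4 intermediate landings

⌈1860/400⌉ = 5 ramp runs.
5 runs are separated by 4 intermediate landings.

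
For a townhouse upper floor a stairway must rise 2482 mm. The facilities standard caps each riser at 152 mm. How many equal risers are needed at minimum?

17 risers

2482 / 152 = 16.329 → round up to 17 risers.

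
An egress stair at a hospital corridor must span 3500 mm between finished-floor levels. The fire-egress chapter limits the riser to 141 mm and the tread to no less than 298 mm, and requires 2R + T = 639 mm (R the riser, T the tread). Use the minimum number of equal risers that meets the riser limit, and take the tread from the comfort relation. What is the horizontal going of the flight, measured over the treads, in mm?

8616 mm

3500 / 141 = 24.82, so 25 risers are needed.
Each riser is 3500/25 = 140 mm (≤ 141 mm).
From 2R + T = 639: T = 639 − 280 = 359 mm.
Treads = 25 − 1 = 24; going = 24 × 359 = 8616 mm.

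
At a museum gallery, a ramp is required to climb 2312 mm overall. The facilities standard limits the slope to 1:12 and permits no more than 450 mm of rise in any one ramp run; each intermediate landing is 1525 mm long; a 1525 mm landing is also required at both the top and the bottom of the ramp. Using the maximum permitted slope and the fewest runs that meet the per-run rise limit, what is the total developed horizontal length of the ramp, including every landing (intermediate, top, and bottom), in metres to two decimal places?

38.42 m

2312 / 450 = 5.138 → round up to 6 ramp runs. That means 5 intermediate landings.
Horizontal run for 2312 mm of rise at 1:12 is 2312 × 12 = 27744 mm.
5 intermediate landings contribute 5 × 1525 = 7625 mm.
Top and bottom landings: 2 × 1525 = 3050 mm.
Total = 27744 + 7625 + 3050 = 38419 mm.
= 38.42 m.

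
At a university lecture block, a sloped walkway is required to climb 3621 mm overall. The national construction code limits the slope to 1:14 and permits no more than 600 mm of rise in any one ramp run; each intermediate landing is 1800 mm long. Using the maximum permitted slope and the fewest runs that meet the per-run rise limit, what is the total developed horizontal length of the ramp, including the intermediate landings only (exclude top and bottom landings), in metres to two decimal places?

61.49 m

3621 / 600 = 6.035 → round up to 7 ramp runs. That means 6 intermediate landings.
Horizontal run for 3621 mm of rise at 1:14 is 3621 × 14 = 50694 mm.
Intermediate landings: 6 × 1800 = 10800 mm.
Total developed length = 50694 + 10800 = 61494 mm.
= 61.49 m.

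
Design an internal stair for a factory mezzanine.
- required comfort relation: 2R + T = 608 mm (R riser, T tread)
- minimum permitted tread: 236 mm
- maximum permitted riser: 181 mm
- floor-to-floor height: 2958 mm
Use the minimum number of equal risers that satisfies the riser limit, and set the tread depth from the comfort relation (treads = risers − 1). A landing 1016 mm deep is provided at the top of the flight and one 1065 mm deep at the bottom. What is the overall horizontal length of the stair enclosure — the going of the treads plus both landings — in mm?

At most 181 each: 2958/181 = 16.34, giving 17 risers.
Each riser is 2958/17 = 174 mm (≤ 181 mm).
From 2R + T = 608: T = 608 − 348 = 260 mm.
Treads = 17 − 1 = 16; going = 16 × 260 = 4160 mm.
Enclosure = 4160 + 1016 + 1065 = 6241 mm.

6241 mm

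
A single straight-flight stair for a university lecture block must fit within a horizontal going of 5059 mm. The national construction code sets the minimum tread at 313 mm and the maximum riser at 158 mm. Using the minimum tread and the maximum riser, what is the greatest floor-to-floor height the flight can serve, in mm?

5059 / 313 = 16.16, so 16 treads fit.
Risers = treads + 1 = 17.
Maximum height = 17 × 158 = 2686 mm.

2686 mm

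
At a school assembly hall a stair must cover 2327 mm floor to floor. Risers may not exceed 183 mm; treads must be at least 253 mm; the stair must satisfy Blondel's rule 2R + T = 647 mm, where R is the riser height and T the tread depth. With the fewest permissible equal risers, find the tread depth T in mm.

⌈2327/183⌉ = 13 risers.
R = 2327 ÷ 13 = 179 mm.
From 2R + T = 647: T = 647 − 358 = 289 mm.

289 mm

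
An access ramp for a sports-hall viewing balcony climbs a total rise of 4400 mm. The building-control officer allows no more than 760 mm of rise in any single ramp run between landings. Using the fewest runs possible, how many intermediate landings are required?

5 intermediate landings

4400 / 760 = 5.79, so 6 ramp runs are needed.
6 runs are separated by 5 intermediate landings.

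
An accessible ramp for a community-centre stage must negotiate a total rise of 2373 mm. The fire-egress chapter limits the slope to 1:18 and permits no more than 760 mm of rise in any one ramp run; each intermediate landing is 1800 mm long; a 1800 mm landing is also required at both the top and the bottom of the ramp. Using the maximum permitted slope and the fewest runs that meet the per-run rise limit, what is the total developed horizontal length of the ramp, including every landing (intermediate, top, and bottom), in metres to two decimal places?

51.71 m

2373 / 760 = 3.122 → round up to 4 ramp runs. That means 3 intermediate landings.
Horizontal run for 2373 mm of rise at 1:18 is 2373 × 18 = 42714 mm.
Intermediate landings: 3 × 1800 = 5400 mm.
Top and bottom landings: 2 × 1800 = 3600 mm.
Total = 42714 + 5400 + 3600 = 51714 mm.
= 51.71 m.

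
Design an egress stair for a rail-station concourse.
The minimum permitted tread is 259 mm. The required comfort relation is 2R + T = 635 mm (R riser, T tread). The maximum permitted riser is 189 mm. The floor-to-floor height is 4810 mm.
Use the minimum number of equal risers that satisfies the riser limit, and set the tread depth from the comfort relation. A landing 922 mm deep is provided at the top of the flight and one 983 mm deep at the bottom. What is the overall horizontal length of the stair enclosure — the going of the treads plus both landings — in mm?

8530 mm

4810 / 189 = 25.450 → round up to 26 risers.
R = 4810 ÷ 26 = 185 mm.
T = 635 − 2·185 = 265 mm, which satisfies the 259 mm minimum.
Treads = 26 − 1 = 25; going = 25 × 265 = 6625 mm.
Enclosure = 6625 + 922 + 983 = 8530 mm.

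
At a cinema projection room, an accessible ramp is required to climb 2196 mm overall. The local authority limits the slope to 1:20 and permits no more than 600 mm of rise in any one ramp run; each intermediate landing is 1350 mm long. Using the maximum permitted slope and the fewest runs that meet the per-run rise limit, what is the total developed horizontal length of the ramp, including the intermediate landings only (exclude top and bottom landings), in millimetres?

47970 mm

⌈2196/600⌉ = 4 ramp runs. That means 3 intermediate landings.
Ramp run (horizontal) at 1:20: 2196 × 20 = 43920 mm.
3 intermediate landings contribute 3 × 1350 = 4050 mm.
Developed length = 43920 + 4050 = 47970 mm.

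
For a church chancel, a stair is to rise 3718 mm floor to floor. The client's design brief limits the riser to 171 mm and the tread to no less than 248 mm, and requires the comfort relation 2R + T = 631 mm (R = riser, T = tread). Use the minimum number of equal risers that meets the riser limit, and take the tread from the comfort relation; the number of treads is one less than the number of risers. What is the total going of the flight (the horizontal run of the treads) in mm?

6153 mm

3718 / 171 = 21.743 → round up to 22 risers.
R = 3718 ÷ 22 = 169 mm.
T = 631 − 2·169 = 293 mm, which satisfies the 248 mm minimum.
22 risers give 21 treads; going = 21 × 293 = 6153 mm.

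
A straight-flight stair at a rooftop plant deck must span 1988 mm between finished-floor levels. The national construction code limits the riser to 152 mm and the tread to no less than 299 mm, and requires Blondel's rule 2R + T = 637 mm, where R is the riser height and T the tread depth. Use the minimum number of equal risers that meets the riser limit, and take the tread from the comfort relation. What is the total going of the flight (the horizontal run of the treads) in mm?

At most 152 each: 1988/152 = 13.08, giving 14 risers.
Riser R = 1988 / 14 = 142 mm, within the 152 mm limit.
Tread T = 637 − 2 × 142 = 353 mm (≥ 299 mm).
14 risers give 13 treads; going = 13 × 353 = 4589 mm.

4589 mm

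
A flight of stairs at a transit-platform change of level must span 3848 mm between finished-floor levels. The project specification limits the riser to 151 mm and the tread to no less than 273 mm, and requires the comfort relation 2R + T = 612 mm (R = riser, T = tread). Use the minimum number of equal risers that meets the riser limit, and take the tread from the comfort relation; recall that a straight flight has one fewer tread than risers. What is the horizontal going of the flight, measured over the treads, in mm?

7900 mm

3848 / 151 = 25.48, so 26 risers are needed.
Each riser is 3848/26 = 148 mm (≤ 151 mm).
T = 612 − 2·148 = 316 mm, which satisfies the 273 mm minimum.
Treads = 26 − 1 = 25; going = 25 × 316 = 7900 mm.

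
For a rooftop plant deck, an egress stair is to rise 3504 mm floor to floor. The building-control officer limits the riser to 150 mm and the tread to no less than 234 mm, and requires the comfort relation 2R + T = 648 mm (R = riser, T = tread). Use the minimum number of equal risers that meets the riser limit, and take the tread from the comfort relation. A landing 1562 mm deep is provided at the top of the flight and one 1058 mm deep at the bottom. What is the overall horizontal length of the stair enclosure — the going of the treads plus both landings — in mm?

⌈3504/150⌉ = 24 risers.
Riser R = 3504 / 24 = 146 mm, within the 150 mm limit.
T = 648 − 2·146 = 356 mm, which satisfies the 234 mm minimum.
Treads = 24 − 1 = 23; going = 23 × 356 = 8188 mm.
Add landings: 8188 + 1562 + 1058 = 10808 mm.

10808 mm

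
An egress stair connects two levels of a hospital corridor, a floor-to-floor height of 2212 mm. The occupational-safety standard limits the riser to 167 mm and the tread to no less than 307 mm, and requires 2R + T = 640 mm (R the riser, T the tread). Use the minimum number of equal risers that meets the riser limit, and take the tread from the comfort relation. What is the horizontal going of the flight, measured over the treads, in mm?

At most 167 each: 2212/167 = 13.25, giving 14 risers.
Riser R = 2212 / 14 = 158 mm, within the 167 mm limit.
T = 640 − 2·158 = 324 mm, which satisfies the 307 mm minimum.
Going = (14 − 1) × 324 = 4212 mm.

4212 mm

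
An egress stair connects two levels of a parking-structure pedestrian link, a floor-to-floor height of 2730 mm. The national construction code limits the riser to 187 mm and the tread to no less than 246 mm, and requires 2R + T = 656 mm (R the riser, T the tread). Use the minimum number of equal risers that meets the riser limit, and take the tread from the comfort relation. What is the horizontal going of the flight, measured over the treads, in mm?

4088 mm

At most 187 each: 2730/187 = 14.60, giving 15 risers.
Each riser is 2730/15 = 182 mm (≤ 187 mm).
Tread T = 656 − 2 × 182 = 292 mm (≥ 246 mm).
Treads = 15 − 1 = 14; going = 14 × 292 = 4088 mm.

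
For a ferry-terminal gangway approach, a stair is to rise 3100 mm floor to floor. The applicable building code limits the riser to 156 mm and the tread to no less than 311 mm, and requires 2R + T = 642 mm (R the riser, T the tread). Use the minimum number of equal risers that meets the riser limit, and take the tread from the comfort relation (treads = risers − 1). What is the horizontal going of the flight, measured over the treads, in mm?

⌈3100/156⌉ = 20 risers.
Riser R = 3100 / 20 = 155 mm, within the 156 mm limit.
From 2R + T = 642: T = 642 − 310 = 332 mm.
Going = (20 − 1) × 332 = 6308 mm.

6308 mm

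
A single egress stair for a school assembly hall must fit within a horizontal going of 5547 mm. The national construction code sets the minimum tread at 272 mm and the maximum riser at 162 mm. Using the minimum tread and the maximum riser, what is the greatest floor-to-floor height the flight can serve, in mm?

Treads that fit: ⌊5547 / 272⌋ = 20.
Risers = treads + 1 = 21.
Maximum height = 21 × 162 = 3402 mm.

3402 mm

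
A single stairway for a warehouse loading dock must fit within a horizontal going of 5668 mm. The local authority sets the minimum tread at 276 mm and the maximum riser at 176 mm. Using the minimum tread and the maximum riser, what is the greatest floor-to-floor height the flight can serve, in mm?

Treads that fit: ⌊5668 / 276⌋ = 20.
Risers = treads + 1 = 21.
Maximum height = 21 × 176 = 3696 mm.

3696 mm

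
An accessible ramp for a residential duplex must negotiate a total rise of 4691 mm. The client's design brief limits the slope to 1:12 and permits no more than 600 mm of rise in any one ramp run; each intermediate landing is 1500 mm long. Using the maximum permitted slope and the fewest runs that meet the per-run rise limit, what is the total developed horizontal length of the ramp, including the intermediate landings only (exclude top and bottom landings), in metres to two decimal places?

66.79 m

At most 600 each: 4691/600 = 7.82, giving 8 ramp runs. That means 7 intermediate landings.
Horizontal run for 4691 mm of rise at 1:12 is 4691 × 12 = 56292 mm.
7 intermediate landings contribute 7 × 1500 = 10500 mm.
Total developed length = 56292 + 10500 = 66792 mm.
= 66.79 m.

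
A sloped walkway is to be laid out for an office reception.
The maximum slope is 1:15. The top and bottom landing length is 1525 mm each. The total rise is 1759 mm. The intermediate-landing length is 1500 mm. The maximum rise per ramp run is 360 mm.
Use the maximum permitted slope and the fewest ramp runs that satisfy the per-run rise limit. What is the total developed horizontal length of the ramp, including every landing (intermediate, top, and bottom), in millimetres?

At most 360 each: 1759/360 = 4.89, giving 5 ramp runs. That means 4 intermediate landings.
Horizontal run for 1759 mm of rise at 1:15 is 1759 × 15 = 26385 mm.
Intermediate landings: 4 × 1500 = 6000 mm.
Top and bottom landings: 2 × 1525 = 3050 mm.
Total = 26385 + 6000 + 3050 = 35435 mm.

35435 mm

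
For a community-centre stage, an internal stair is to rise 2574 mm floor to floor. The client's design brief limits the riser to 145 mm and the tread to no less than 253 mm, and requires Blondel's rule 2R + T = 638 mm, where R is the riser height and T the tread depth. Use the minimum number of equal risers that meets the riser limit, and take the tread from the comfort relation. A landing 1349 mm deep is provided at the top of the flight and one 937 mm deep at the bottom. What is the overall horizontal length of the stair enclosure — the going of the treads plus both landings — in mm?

8270 mm

2574 / 145 = 17.75, so 18 risers are needed.
Each riser is 2574/18 = 143 mm (≤ 145 mm).
T = 638 − 2·143 = 352 mm, which satisfies the 253 mm minimum.
18 risers give 17 treads; going = 17 × 352 = 5984 mm.
Add landings: 5984 + 1349 + 937 = 8270 mm.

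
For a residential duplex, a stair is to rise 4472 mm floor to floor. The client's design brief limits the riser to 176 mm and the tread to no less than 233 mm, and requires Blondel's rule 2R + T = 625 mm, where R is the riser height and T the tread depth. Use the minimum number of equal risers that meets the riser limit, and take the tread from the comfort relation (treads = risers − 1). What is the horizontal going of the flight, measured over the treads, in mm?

7025 mm

At most 176 each: 4472/176 = 25.41, giving 26 risers.
R = 4472 ÷ 26 = 172 mm.
T = 625 − 2·172 = 281 mm, which satisfies the 233 mm minimum.
Treads = 26 − 1 = 25; going = 25 × 281 = 7025 mm.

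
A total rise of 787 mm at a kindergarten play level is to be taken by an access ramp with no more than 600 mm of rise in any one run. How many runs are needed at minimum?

787 / 600 = 1.312 → round up to 2 ramp runs.

2 runs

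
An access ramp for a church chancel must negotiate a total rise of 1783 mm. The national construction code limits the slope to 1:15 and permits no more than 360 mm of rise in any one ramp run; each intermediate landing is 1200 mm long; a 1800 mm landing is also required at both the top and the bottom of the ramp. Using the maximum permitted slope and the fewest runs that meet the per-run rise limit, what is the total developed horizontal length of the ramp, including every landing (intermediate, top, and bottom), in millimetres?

1783 / 360 = 4.953 → round up to 5 ramp runs. That means 4 intermediate landings.
Horizontal run for 1783 mm of rise at 1:15 is 1783 × 15 = 26745 mm.
4 intermediate landings contribute 4 × 1200 = 4800 mm.
Top and bottom landings: 2 × 1800 = 3600 mm.
Total = 26745 + 4800 + 3600 = 35145 mm.

35145 mm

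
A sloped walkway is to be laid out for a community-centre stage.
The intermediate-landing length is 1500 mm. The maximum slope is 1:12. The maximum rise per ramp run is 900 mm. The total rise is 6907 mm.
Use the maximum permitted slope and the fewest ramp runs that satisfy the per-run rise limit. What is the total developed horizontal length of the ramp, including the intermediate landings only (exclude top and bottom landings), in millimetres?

⌈6907/900⌉ = 8 ramp runs. That means 7 intermediate landings.
Ramp run (horizontal) at 1:12: 6907 × 12 = 82884 mm.
7 intermediate landings contribute 7 × 1500 = 10500 mm.
Total developed length = 82884 + 10500 = 93384 mm.

93384 mm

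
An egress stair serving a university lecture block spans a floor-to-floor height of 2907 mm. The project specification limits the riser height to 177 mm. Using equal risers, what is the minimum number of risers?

17 risers

⌈2907/177⌉ = 17 risers.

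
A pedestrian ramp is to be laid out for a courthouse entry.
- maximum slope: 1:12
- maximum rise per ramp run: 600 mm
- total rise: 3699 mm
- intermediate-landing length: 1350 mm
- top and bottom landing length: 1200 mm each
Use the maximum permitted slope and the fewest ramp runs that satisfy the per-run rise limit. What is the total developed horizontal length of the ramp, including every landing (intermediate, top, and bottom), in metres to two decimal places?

54.89 m

3699 / 600 = 6.17, so 7 ramp runs are needed. That means 6 intermediate landings.
Horizontal run for 3699 mm of rise at 1:12 is 3699 × 12 = 44388 mm.
Intermediate landings: 6 × 1350 = 8100 mm.
Top and bottom landings: 2 × 1200 = 2400 mm.
Total = 44388 + 8100 + 2400 = 54888 mm.
= 54.89 m.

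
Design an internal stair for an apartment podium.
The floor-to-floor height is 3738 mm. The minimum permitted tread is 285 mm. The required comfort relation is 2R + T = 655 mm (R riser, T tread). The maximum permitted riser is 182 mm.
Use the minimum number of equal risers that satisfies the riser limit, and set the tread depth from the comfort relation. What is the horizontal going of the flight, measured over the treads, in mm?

5980 mm

3738 / 182 = 20.538 → round up to 21 risers.
Each riser is 3738/21 = 178 mm (≤ 182 mm).
From 2R + T = 655: T = 655 − 356 = 299 mm.
Going = (21 − 1) × 299 = 5980 mm.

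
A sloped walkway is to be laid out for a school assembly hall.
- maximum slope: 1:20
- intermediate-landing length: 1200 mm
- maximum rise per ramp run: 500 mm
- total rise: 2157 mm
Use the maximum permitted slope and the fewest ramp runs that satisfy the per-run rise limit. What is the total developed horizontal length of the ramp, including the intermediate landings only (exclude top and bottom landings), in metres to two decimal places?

2157 / 500 = 4.314 → round up to 5 ramp runs. That means 4 intermediate landings.
Horizontal run for 2157 mm of rise at 1:20 is 2157 × 20 = 43140 mm.
Intermediate landings: 4 × 1200 = 4800 mm.
Total developed length = 43140 + 4800 = 47940 mm.
= 47.94 m.

47.94 m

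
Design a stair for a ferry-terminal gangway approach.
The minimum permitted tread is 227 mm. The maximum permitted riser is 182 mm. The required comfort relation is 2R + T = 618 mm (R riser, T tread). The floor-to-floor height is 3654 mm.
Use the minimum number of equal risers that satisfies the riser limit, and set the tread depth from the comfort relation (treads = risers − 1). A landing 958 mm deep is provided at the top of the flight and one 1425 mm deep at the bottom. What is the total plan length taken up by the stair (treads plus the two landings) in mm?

At most 182 each: 3654/182 = 20.08, giving 21 risers.
R = 3654 ÷ 21 = 174 mm.
Tread T = 618 − 2 × 174 = 270 mm (≥ 227 mm).
21 risers give 20 treads; going = 20 × 270 = 5400 mm.
Enclosure = 5400 + 958 + 1425 = 7783 mm.

7783 mm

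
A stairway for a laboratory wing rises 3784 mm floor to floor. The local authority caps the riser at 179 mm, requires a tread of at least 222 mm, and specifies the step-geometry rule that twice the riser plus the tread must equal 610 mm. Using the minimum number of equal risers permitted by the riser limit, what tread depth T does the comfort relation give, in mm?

At most 179 each: 3784/179 = 21.14, giving 22 risers.
R = 3784 ÷ 22 = 172 mm.
Tread T = 610 − 2 × 172 = 266 mm (≥ 222 mm).

266 mm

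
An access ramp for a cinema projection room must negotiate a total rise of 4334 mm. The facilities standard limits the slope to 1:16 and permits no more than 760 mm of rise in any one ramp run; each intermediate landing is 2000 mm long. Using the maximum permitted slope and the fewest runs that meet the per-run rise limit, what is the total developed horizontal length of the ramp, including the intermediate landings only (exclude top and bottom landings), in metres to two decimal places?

79.34 m

At most 760 each: 4334/760 = 5.70, giving 6 ramp runs. That means 5 intermediate landings.
Ramp run (horizontal) at 1:16: 4334 × 16 = 69344 mm.
5 intermediate landings contribute 5 × 2000 = 10000 mm.
Total developed length = 69344 + 10000 = 79344 mm.
= 79.34 m.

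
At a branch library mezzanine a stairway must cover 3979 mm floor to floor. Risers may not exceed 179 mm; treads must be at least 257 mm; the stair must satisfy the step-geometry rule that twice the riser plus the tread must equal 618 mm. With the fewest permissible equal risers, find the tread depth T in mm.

3979 / 179 = 22.23, so 23 risers are needed.
Each riser is 3979/23 = 173 mm (≤ 179 mm).
Tread T = 618 − 2 × 173 = 272 mm (≥ 257 mm).

272 mm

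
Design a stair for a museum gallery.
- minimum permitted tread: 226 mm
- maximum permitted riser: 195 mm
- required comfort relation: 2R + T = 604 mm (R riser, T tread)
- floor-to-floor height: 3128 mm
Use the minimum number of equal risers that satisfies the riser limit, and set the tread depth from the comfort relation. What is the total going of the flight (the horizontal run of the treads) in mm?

3128 / 195 = 16.04, so 17 risers are needed.
Riser R = 3128 / 17 = 184 mm, within the 195 mm limit.
Tread T = 604 − 2 × 184 = 236 mm (≥ 226 mm).
17 risers give 16 treads; going = 16 × 236 = 3776 mm.

3776 mm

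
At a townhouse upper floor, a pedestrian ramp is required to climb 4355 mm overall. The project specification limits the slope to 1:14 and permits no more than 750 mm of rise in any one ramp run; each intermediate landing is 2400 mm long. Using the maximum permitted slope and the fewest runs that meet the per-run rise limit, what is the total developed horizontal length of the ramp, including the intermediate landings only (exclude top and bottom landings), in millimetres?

4355 / 750 = 5.81, so 6 ramp runs are needed. That means 5 intermediate landings.
Horizontal run for 4355 mm of rise at 1:14 is 4355 × 14 = 60970 mm.
5 intermediate landings contribute 5 × 2400 = 12000 mm.
Developed length = 60970 + 12000 = 72970 mm.

72970 mm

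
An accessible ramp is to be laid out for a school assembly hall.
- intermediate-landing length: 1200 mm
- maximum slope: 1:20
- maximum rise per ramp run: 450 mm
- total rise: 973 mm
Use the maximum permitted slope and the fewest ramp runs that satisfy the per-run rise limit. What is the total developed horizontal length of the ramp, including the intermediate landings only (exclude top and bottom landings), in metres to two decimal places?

21.86 m

973 / 450 = 2.162 → round up to 3 ramp runs. That means 2 intermediate landings.
Horizontal run for 973 mm of rise at 1:20 is 973 × 20 = 19460 mm.
Intermediate landings: 2 × 1200 = 2400 mm.
Total developed length = 19460 + 2400 = 21860 mm.
= 21.86 m.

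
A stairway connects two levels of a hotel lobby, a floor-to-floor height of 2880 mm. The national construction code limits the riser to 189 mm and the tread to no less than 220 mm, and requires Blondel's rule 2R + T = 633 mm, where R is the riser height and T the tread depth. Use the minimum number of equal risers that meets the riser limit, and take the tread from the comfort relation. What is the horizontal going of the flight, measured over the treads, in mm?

⌈2880/189⌉ = 16 risers.
Riser R = 2880 / 16 = 180 mm, within the 189 mm limit.
Tread T = 633 − 2 × 180 = 273 mm (≥ 220 mm).
Going = (16 − 1) × 273 = 4095 mm.

4095 mm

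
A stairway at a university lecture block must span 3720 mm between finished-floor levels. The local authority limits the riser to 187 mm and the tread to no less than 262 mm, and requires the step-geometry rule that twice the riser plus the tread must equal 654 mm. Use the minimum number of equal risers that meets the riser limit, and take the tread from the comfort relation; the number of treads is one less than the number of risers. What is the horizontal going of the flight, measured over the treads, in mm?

3720 / 187 = 19.893 → round up to 20 risers.
R = 3720 ÷ 20 = 186 mm.
Tread T = 654 − 2 × 186 = 282 mm (≥ 262 mm).
20 risers give 19 treads; going = 19 × 282 = 5358 mm.

5358 mm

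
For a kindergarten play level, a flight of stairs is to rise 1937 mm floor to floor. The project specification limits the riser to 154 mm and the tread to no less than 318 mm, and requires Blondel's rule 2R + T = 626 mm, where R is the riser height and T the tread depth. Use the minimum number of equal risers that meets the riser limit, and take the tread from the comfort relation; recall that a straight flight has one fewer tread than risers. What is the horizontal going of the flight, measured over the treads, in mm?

3936 mm

At most 154 each: 1937/154 = 12.58, giving 13 risers.
R = 1937 ÷ 13 = 149 mm.
T = 626 − 2·149 = 328 mm, which satisfies the 318 mm minimum.
13 risers give 12 treads; going = 12 × 328 = 3936 mm.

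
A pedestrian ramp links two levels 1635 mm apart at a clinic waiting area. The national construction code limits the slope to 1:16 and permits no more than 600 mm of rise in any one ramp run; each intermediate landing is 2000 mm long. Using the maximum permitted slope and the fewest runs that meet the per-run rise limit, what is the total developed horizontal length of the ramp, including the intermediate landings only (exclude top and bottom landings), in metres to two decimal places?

1635 / 600 = 2.73, so 3 ramp runs are needed. That means 2 intermediate landings.
Horizontal run for 1635 mm of rise at 1:16 is 1635 × 16 = 26160 mm.
2 intermediate landings contribute 2 × 2000 = 4000 mm.
Developed length = 26160 + 4000 = 30160 mm.
= 30.16 m.

30.16 m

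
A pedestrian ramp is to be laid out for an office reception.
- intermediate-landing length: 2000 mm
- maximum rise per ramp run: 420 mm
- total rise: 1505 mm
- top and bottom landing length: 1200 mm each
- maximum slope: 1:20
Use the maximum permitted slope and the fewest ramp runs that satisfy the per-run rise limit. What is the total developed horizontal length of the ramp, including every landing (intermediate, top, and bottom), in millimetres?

At most 420 each: 1505/420 = 3.58, giving 4 ramp runs. That means 3 intermediate landings.
Ramp run (horizontal) at 1:20: 1505 × 20 = 30100 mm.
3 intermediate landings contribute 3 × 2000 = 6000 mm.
Top and bottom landings: 2 × 1200 = 2400 mm.
Total = 30100 + 6000 + 2400 = 38500 mm.

38500 mm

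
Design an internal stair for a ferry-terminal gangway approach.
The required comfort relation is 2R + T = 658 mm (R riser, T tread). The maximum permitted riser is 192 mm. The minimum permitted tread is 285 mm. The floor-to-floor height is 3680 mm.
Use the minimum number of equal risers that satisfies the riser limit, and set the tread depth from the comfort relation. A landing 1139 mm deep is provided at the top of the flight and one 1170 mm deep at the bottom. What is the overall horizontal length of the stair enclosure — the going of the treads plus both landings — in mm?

⌈3680/192⌉ = 20 risers.
Each riser is 3680/20 = 184 mm (≤ 192 mm).
T = 658 − 2·184 = 290 mm, which satisfies the 285 mm minimum.
20 risers give 19 treads; going = 19 × 290 = 5510 mm.
Add landings: 5510 + 1139 + 1170 = 7819 mm.

7819 mm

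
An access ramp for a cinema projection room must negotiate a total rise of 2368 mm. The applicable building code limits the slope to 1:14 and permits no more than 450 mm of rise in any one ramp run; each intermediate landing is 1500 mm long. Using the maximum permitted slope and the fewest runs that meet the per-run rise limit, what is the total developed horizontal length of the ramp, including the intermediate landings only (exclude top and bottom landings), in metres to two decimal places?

40.65 m

At most 450 each: 2368/450 = 5.26, giving 6 ramp runs. That means 5 intermediate landings.
Horizontal run for 2368 mm of rise at 1:14 is 2368 × 14 = 33152 mm.
5 intermediate landings contribute 5 × 1500 = 7500 mm.
Total developed length = 33152 + 7500 = 40652 mm.
= 40.65 m.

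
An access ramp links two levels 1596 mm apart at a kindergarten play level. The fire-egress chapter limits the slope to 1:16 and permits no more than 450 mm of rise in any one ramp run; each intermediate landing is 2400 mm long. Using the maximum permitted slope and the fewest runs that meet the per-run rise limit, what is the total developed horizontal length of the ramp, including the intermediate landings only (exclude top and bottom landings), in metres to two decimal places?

32.74 m

1596 / 450 = 3.547 → round up to 4 ramp runs. That means 3 intermediate landings.
Horizontal run for 1596 mm of rise at 1:16 is 1596 × 16 = 25536 mm.
Intermediate landings: 3 × 2400 = 7200 mm.
Total developed length = 25536 + 7200 = 32736 mm.
= 32.74 m.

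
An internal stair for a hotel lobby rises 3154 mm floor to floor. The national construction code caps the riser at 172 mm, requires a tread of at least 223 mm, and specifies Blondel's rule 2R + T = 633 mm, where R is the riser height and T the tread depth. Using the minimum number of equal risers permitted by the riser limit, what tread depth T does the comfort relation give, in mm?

301 mm

3154 / 172 = 18.34, so 19 risers are needed.
Each riser is 3154/19 = 166 mm (≤ 172 mm).
Tread T = 633 − 2 × 166 = 301 mm (≥ 223 mm).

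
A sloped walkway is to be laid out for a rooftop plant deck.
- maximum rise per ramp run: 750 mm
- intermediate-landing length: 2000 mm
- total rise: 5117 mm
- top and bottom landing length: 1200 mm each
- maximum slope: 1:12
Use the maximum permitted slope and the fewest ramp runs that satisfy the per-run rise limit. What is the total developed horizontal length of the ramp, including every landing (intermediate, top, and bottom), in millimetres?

75804 mm

⌈5117/750⌉ = 7 ramp runs. That means 6 intermediate landings.
Ramp run (horizontal) at 1:12: 5117 × 12 = 61404 mm.
6 intermediate landings contribute 6 × 2000 = 12000 mm.
Top and bottom landings: 2 × 1200 = 2400 mm.
Total = 61404 + 12000 + 2400 = 75804 mm.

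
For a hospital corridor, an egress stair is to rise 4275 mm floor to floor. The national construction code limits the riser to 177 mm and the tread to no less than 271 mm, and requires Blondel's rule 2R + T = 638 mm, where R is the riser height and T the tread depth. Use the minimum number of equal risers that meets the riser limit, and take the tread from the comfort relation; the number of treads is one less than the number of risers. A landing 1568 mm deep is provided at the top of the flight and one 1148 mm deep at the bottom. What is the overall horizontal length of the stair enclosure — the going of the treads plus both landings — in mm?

9820 mm

⌈4275/177⌉ = 25 risers.
Each riser is 4275/25 = 171 mm (≤ 177 mm).
Tread T = 638 − 2 × 171 = 296 mm (≥ 271 mm).
Treads = 25 − 1 = 24; going = 24 × 296 = 7104 mm.
Enclosure = 7104 + 1568 + 1148 = 9820 mm.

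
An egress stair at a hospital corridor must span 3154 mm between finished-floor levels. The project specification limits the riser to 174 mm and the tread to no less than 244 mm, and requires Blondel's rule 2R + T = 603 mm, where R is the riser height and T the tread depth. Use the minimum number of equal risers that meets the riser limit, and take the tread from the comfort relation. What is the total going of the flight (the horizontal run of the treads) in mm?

3154 / 174 = 18.126 → round up to 19 risers.
Riser R = 3154 / 19 = 166 mm, within the 174 mm limit.
Tread T = 603 − 2 × 166 = 271 mm (≥ 244 mm).
Treads = 19 − 1 = 18; going = 18 × 271 = 4878 mm.

4878 mm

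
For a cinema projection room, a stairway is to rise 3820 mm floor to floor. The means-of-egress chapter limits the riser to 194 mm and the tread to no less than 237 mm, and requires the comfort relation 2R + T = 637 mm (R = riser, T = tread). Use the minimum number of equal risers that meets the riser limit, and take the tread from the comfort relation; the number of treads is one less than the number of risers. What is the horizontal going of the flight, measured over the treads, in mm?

4845 mm

At most 194 each: 3820/194 = 19.69, giving 20 risers.
Riser R = 3820 / 20 = 191 mm, within the 194 mm limit.
From 2R + T = 637: T = 637 − 382 = 255 mm.
Going = (20 − 1) × 255 = 4845 mm.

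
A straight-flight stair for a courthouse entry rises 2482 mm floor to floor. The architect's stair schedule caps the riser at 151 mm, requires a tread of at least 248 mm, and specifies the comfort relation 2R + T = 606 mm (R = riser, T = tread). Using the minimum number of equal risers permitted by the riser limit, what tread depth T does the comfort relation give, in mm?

314 mm

⌈2482/151⌉ = 17 risers.
R = 2482 ÷ 17 = 146 mm.
From 2R + T = 606: T = 606 − 292 = 314 mm.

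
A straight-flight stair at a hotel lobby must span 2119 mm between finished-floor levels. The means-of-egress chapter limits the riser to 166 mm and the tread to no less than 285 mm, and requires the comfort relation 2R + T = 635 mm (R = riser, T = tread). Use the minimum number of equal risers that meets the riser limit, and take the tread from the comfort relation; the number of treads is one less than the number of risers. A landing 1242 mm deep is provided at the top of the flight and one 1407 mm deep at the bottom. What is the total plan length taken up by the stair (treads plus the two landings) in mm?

6357 mm

2119 / 166 = 12.765 → round up to 13 risers.
Each riser is 2119/13 = 163 mm (≤ 166 mm).
T = 635 − 2·163 = 309 mm, which satisfies the 285 mm minimum.
Treads = 13 − 1 = 12; going = 12 × 309 = 3708 mm.
Add landings: 3708 + 1242 + 1407 = 6357 mm.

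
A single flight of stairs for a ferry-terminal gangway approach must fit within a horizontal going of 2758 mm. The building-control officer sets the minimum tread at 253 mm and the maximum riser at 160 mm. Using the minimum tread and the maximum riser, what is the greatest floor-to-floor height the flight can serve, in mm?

1760 mm

2758 / 253 = 10.90, so 10 treads fit.
Risers = treads + 1 = 11.
Maximum height = 11 × 160 = 1760 mm.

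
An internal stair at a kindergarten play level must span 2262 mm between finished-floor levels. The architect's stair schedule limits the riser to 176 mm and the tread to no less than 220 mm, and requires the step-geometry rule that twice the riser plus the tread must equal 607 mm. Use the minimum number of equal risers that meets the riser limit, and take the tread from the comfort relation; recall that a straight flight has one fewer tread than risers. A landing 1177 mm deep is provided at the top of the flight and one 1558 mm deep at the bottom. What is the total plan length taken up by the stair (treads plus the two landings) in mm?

2262 / 176 = 12.85, so 13 risers are needed.
Riser R = 2262 / 13 = 174 mm, within the 176 mm limit.
T = 607 − 2·174 = 259 mm, which satisfies the 220 mm minimum.
13 risers give 12 treads; going = 12 × 259 = 3108 mm.
Add landings: 3108 + 1177 + 1558 = 5843 mm.

5843 mm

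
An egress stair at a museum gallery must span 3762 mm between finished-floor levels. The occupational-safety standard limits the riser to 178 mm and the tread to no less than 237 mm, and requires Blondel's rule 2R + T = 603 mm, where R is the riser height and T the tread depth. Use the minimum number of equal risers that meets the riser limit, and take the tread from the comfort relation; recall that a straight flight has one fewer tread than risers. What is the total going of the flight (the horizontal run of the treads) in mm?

3762 / 178 = 21.13, so 22 risers are needed.
Riser R = 3762 / 22 = 171 mm, within the 178 mm limit.
From 2R + T = 603: T = 603 − 342 = 261 mm.
Treads = 22 − 1 = 21; going = 21 × 261 = 5481 mm.

5481 mm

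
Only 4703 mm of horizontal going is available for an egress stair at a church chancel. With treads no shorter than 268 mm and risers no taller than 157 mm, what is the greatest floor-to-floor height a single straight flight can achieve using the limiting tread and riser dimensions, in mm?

2826 mm

4703 / 268 = 17.55, so 17 treads fit.
Risers = treads + 1 = 18.
Maximum height = 18 × 157 = 2826 mm.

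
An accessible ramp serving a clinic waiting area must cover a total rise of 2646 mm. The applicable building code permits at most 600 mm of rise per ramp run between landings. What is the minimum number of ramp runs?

5 runs

At most 600 each: 2646/600 = 4.41, giving 5 ramp runs.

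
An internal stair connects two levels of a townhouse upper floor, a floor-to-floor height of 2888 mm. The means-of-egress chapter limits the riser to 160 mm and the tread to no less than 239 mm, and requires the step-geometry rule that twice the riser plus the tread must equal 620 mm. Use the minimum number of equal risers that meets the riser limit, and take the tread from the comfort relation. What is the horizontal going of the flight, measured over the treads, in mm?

5688 mm

2888 / 160 = 18.050 → round up to 19 risers.
Each riser is 2888/19 = 152 mm (≤ 160 mm).
From 2R + T = 620: T = 620 − 304 = 316 mm.
Treads = 19 − 1 = 18; going = 18 × 316 = 5688 mm.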